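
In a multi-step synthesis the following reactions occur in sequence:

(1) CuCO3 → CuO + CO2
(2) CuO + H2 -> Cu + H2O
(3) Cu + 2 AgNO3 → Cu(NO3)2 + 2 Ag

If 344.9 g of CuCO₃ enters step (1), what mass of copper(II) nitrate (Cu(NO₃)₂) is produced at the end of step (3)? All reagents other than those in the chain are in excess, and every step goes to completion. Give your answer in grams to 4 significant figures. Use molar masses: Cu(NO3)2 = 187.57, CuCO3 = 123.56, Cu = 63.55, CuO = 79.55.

523.6 g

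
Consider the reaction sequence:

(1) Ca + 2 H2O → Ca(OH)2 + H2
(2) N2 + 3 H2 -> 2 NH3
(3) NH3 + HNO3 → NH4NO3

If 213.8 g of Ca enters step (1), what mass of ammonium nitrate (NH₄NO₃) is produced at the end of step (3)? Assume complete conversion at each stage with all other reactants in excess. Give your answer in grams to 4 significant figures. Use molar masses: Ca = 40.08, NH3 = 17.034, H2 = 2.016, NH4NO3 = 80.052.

n(Ca) = 213.8 / 40.08 = 5.3343 mol.
Reaction (1): Ca→H2 ratio 1:1 ⇒ n(H2) = 5.3343 mol.
Reaction (2): H2→NH3 ratio 3:2 ⇒ n(NH3) = 3.5562 mol.
Reaction (3): NH3→NH4NO3 ratio 1:1 ⇒ n(NH4NO3) = 3.5562 mol.
Mass of NH4NO3 = 3.5562 × 80.052 = 284.68 g.

284.7 g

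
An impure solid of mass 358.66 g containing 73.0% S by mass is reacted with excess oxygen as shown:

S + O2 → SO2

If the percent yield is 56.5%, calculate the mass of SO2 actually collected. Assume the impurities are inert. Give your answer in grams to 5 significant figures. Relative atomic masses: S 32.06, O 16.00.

Pure S available = 358.66 g × 0.730 = 261.822 g.
M(S) = 32.06 g/mol.
M(SO2) = 32.06 + 2(16.00) = 64.06 g/mol.
n(S) = 261.822 g / 32.06 g/mol = 8.16662 mol.
From the equation the S:SO2 mole ratio is 1:1, so n(SO2) = 8.16662 × 1/1 = 8.16662 mol.
Mass of SO2 = 8.16662 mol × 64.06 g/mol = 523.154 g.
Actual mass collected = 523.154 g × 0.565 = 295.582 g.

295.58 g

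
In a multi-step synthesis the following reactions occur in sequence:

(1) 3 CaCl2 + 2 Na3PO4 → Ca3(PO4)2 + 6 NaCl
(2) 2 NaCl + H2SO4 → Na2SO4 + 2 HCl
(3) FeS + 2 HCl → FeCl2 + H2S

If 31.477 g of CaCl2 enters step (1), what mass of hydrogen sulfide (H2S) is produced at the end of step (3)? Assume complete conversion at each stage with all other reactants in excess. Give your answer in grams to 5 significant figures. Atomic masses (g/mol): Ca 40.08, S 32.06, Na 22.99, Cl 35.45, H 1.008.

M(CaCl2) = 40.08 + 2(35.45) = 110.98 g/mol.
M(H2S) = 2(1.008) + 32.06 = 34.076 g/mol.
n(CaCl2) = 31.477 / 110.98 = 0.283628 mol.
Reaction (1): CaCl2→NaCl ratio 3:6 ⇒ n(NaCl) = 0.567255 mol.
Reaction (2): NaCl→HCl ratio 2:2 ⇒ n(HCl) = 0.567255 mol.
Reaction (3): HCl→H2S ratio 2:1 ⇒ n(H2S) = 0.283628 mol.
Mass of H2S = 0.283628 × 34.076 = 9.66490 g.

9.6649 g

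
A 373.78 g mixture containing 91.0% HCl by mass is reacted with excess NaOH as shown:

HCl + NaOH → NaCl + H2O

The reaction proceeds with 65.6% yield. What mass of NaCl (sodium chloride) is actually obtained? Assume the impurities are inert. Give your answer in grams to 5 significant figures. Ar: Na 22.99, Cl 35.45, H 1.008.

357.67 g

Pure HCl available = 373.78 g × 0.910 = 340.140 g.
M(HCl) = 1.008 + 35.45 = 36.458 g/mol.
M(NaCl) = 22.99 + 35.45 = 58.44 g/mol.
n(HCl) = 340.140 g / 36.458 g/mol = 9.32963 mol.
From the equation the HCl:NaCl mole ratio is 1:1, so n(NaCl) = 9.32963 × 1/1 = 9.32963 mol.
Mass of NaCl = 9.32963 mol × 58.44 g/mol = 545.224 g.
Actual mass collected = 545.224 g × 0.656 = 357.667 g.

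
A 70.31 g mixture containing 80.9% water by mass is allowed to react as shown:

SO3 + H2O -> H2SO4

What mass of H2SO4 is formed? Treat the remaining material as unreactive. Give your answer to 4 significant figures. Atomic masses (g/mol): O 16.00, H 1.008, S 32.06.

Mass of pure H2O = 70.31 g × 0.809 = 56.881 g.
M(H2O) = 2(1.008) + 16.00 = 18.016 g/mol.
M(H2SO4) = 2(1.008) + 32.06 + 4(16.00) = 98.076 g/mol.
n(H2O) = 56.881 g / 18.016 g/mol = 3.1572 mol.
From the equation the H2O:H2SO4 mole ratio is 1:1, so n(H2SO4) = 3.1572 × 1/1 = 3.1572 mol.
Mass of H2SO4 = 3.1572 mol × 98.076 g/mol = 309.65 g.

309.6 g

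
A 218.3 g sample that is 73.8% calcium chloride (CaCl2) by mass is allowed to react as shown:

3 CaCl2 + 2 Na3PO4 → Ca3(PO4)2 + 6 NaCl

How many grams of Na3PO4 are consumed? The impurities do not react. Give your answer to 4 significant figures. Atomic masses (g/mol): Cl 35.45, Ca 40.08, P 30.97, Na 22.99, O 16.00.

158.7 g

Mass of pure CaCl2 = 218.3 g × 0.738 = 161.11 g.
M(CaCl2) = 40.08 + 2(35.45) = 110.98 g/mol.
M(Na3PO4) = 3(22.99) + 30.97 + 4(16.00) = 163.94 g/mol.
n(CaCl2) = 161.11 g / 110.98 g/mol = 1.4517 mol.
From the equation the CaCl2:Na3PO4 mole ratio is 3:2, so n(Na3PO4) = 1.4517 × 2/3 = 0.96777 mol.
Mass of Na3PO4 = 0.96777 mol × 163.94 g/mol = 158.66 g.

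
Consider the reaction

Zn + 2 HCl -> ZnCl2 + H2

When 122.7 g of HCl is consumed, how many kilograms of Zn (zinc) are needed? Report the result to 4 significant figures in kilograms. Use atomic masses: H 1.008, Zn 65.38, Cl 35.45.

0.1100 kg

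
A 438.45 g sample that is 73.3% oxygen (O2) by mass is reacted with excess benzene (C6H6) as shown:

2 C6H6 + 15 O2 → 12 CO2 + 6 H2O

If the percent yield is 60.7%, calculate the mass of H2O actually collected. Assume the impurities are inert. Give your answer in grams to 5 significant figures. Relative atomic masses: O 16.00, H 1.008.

43.932 g

Pure O2 available = 438.45 g × 0.733 = 321.384 g.
M(O2) = 2(16.00) = 32.00 g/mol.
M(H2O) = 2(1.008) + 16.00 = 18.016 g/mol.
n(O2) = 321.384 g / 32.00 g/mol = 10.0432 mol.
From the equation the O2:H2O mole ratio is 15:6, so n(H2O) = 10.0432 × 6/15 = 4.01730 mol.
Mass of H2O = 4.01730 mol × 18.016 g/mol = 72.3756 g.
Actual mass collected = 72.3756 g × 0.607 = 43.9320 g.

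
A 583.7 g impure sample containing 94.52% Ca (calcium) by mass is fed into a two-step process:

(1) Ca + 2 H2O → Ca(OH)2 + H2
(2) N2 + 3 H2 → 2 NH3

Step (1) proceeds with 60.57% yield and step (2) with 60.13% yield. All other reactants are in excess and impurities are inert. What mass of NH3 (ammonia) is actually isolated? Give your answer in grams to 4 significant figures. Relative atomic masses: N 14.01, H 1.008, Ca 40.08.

56.93 g

Pure Ca = 583.7 × 0.9452 = 551.71 g.
M(Ca) = 40.08 g/mol.
M(NH3) = 14.01 + 3(1.008) = 17.034 g/mol.
n(Ca) = 551.71 / 40.08 = 13.765 mol.
Step 1 (Ca:H2 = 1:1): theoretical n(H2) = 13.765 mol; at 60.57% yield, n(H2) = 8.3376 mol.
Step 2 (H2:NH3 = 3:2): theoretical n(NH3) = 5.5584 mol, so theoretical mass = 5.5584 × 17.034 = 94.682 g.
At 60.13% yield, actual mass of NH3 = 94.682 × 0.6013 = 56.932 g.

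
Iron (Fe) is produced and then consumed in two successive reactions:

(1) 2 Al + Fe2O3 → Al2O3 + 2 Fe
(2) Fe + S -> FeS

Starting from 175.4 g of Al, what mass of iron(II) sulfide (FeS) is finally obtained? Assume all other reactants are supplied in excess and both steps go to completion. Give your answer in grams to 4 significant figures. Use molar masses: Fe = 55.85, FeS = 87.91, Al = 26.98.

n(Al) = 175.40 / 26.98 = 6.5011 mol.
Step 1 gives a 2:2 ratio of Al to Fe, so n(Fe) = 6.5011 mol.
In step 2 the Fe:FeS ratio is 1:1, so n(FeS) = 6.5011 mol.
Mass of FeS = 6.5011 × 87.91 = 571.51 g.

571.5 g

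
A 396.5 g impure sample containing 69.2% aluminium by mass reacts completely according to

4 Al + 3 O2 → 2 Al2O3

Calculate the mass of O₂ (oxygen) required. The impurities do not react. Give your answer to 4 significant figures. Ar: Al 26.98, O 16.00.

Mass of pure Al = 396.5 g × 0.692 = 274.38 g.
M(Al) = 26.98 g/mol.
M(O2) = 2(16.00) = 32.00 g/mol.
n(Al) = 274.38 g / 26.98 g/mol = 10.170 mol.
From the equation the Al:O2 mole ratio is 4:3, so n(O2) = 10.170 × 3/4 = 7.6273 mol.
Mass of O2 = 7.6273 mol × 32.00 g/mol = 244.07 g.

244.1 g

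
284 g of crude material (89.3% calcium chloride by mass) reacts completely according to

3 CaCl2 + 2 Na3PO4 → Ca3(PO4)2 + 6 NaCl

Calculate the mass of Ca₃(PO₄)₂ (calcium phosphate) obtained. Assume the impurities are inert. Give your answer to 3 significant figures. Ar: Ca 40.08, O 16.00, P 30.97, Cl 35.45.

Mass of pure CaCl2 = 284 g × 0.893 = 253.6 g.
M(CaCl2) = 40.08 + 2(35.45) = 110.98 g/mol.
M(Ca3(PO4)2) = 3(40.08) + 2(30.97) + 8(16.00) = 310.18 g/mol.
n(CaCl2) = 253.6 g / 110.98 g/mol = 2.285 mol.
From the equation the CaCl2:Ca3(PO4)2 mole ratio is 3:1, so n(Ca3(PO4)2) = 2.285 × 1/3 = 0.7617 mol.
Mass of Ca3(PO4)2 = 0.7617 mol × 310.18 g/mol = 236.3 g.

236 g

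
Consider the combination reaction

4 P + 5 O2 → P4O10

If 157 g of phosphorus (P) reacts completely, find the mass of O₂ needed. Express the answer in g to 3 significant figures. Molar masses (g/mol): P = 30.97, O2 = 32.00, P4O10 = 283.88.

n(P) = 157.0 g / 30.97 g/mol = 5.069 mol.
From the equation the P:O2 mole ratio is 4:5, so n(O2) = 5.069 × 5/4 = 6.337 mol.
Mass of O2 = 6.337 mol × 32.00 g/mol = 202.8 g.

203 g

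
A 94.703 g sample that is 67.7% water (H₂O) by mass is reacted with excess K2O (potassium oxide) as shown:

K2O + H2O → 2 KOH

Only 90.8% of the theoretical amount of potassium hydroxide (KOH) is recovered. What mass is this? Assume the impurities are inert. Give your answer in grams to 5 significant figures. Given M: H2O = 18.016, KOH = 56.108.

Pure H2O available = 94.703 g × 0.677 = 64.1139 g.
n(H2O) = 64.1139 g / 18.016 g/mol = 3.55872 mol.
From the equation the H2O:KOH mole ratio is 1:2, so n(KOH) = 3.55872 × 2/1 = 7.11744 mol.
Mass of KOH = 7.11744 mol × 56.108 g/mol = 399.346 g.
Actual mass collected = 399.346 g × 0.908 = 362.606 g.

362.61 g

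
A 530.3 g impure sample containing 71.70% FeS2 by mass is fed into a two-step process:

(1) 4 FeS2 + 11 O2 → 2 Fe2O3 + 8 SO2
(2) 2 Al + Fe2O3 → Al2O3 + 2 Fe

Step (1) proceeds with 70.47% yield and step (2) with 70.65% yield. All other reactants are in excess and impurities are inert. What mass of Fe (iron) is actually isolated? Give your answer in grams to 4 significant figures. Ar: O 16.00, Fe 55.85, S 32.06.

88.13 g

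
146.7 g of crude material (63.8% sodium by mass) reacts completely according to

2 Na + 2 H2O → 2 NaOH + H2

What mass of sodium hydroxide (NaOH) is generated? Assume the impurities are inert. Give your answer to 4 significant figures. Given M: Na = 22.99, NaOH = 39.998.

Mass of pure Na = 146.7 g × 0.638 = 93.595 g.
n(Na) = 93.595 g / 22.99 g/mol = 4.0711 mol.
From the equation the Na:NaOH mole ratio is 2:2, so n(NaOH) = 4.0711 × 2/2 = 4.0711 mol.
Mass of NaOH = 4.0711 mol × 39.998 g/mol = 162.84 g.

162.8 g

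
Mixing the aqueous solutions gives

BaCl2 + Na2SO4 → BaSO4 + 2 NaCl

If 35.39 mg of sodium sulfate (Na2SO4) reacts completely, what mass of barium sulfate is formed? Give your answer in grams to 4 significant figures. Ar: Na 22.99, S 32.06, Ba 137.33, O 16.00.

M(Na2SO4) = 2(22.99) + 32.06 + 4(16.00) = 142.04 g/mol.
M(BaSO4) = 137.33 + 32.06 + 4(16.00) = 233.39 g/mol.
Convert: 35.39 mg = 0.035390 g.
n(Na2SO4) = 0.035390 g / 142.04 g/mol = 0.00024916 mol.
From the equation the Na2SO4:BaSO4 mole ratio is 1:1, so n(BaSO4) = 0.00024916 × 1/1 = 0.00024916 mol.
Mass of BaSO4 = 0.00024916 mol × 233.39 g/mol = 0.058150 g.

0.05815 g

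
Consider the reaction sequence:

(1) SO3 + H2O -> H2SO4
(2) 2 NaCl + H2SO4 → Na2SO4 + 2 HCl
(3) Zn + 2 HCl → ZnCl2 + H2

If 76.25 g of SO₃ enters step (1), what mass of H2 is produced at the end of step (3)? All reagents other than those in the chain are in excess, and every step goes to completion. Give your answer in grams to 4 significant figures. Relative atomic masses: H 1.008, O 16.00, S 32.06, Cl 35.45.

M(SO3) = 32.06 + 3(16.00) = 80.06 g/mol.
M(H2) = 2(1.008) = 2.016 g/mol.
n(SO3) = 76.25 / 80.06 = 0.95241 mol.
Reaction (1): SO3→H2SO4 ratio 1:1 ⇒ n(H2SO4) = 0.95241 mol.
Reaction (2): H2SO4→HCl ratio 1:2 ⇒ n(HCl) = 1.9048 mol.
Reaction (3): HCl→H2 ratio 2:1 ⇒ n(H2) = 0.95241 mol.
Mass of H2 = 0.95241 × 2.016 = 1.9201 g.

1.920 g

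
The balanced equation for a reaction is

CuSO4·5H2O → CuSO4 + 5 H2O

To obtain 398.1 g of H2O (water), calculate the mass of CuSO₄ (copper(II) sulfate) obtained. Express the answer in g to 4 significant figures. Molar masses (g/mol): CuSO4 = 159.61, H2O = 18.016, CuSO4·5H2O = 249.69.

705.4 g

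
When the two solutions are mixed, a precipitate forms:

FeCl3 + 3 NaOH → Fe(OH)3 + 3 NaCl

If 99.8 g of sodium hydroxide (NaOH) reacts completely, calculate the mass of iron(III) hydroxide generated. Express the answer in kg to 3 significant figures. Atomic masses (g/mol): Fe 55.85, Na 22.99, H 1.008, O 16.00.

M(NaOH) = 22.99 + 16.00 + 1.008 = 39.998 g/mol.
M(Fe(OH)3) = 55.85 + 3(16.00) + 3(1.008) = 106.874 g/mol.
n(NaOH) = 99.80 g / 39.998 g/mol = 2.495 mol.
From the equation the NaOH:Fe(OH)3 mole ratio is 3:1, so n(Fe(OH)3) = 2.495 × 1/3 = 0.8317 mol.
Mass of Fe(OH)3 = 0.8317 mol × 106.874 g/mol = 88.89 g.
Converting to kg: 88.89 g = 0.0889 kg.

0.0889 kg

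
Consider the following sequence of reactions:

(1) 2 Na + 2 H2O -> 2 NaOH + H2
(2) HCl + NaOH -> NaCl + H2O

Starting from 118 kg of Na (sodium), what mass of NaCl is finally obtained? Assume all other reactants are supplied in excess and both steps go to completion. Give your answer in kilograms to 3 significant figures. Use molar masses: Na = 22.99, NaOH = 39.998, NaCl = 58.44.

118 kg = 118000 g.
n(Na) = 118000 / 22.99 = 5133 mol.
Step 1 gives a 2:2 ratio of Na to NaOH, so n(NaOH) = 5133 mol.
In step 2 the NaOH:NaCl ratio is 1:1, so n(NaCl) = 5133 mol.
Mass of NaCl = 5133 × 58.44 = 300000 g = 300 kg.

300 kg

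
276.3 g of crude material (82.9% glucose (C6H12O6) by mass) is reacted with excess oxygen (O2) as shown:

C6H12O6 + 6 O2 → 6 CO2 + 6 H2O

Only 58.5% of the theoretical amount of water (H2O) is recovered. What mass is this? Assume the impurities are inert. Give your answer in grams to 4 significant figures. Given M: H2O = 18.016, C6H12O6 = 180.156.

80.40 g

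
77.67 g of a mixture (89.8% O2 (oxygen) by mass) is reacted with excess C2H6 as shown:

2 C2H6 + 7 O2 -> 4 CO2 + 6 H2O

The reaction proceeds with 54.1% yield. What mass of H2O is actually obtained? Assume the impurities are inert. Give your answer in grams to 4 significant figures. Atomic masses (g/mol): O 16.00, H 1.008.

18.21 g

Pure O2 available = 77.67 g × 0.898 = 69.748 g.
M(O2) = 2(16.00) = 32.00 g/mol.
M(H2O) = 2(1.008) + 16.00 = 18.016 g/mol.
n(O2) = 69.748 g / 32.00 g/mol = 2.1796 mol.
From the equation the O2:H2O mole ratio is 7:6, so n(H2O) = 2.1796 × 6/7 = 1.8682 mol.
Mass of H2O = 1.8682 mol × 18.016 g/mol = 33.658 g.
Actual mass collected = 33.658 g × 0.541 = 18.209 g.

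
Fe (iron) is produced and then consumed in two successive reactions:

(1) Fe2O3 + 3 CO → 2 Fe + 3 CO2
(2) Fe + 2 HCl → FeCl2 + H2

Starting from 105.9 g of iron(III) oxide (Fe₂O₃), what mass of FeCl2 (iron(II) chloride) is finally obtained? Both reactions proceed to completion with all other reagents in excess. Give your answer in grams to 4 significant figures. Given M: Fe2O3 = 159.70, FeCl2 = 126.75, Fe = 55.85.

n(Fe2O3) = 105.90 / 159.70 = 0.66312 mol.
Step 1 gives a 1:2 ratio of Fe2O3 to Fe, so n(Fe) = 1.3262 mol.
In step 2 the Fe:FeCl2 ratio is 1:1, so n(FeCl2) = 1.3262 mol.
Mass of FeCl2 = 1.3262 × 126.75 = 168.10 g.

168.1 g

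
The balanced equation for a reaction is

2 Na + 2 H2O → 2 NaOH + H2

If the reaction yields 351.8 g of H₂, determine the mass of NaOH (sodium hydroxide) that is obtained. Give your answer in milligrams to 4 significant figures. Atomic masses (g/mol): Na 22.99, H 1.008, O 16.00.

M(H2) = 2(1.008) = 2.016 g/mol.
M(NaOH) = 22.99 + 16.00 + 1.008 = 39.998 g/mol.
n(H2) = 351.80 g / 2.016 g/mol = 174.50 mol.
From the equation the H2:NaOH mole ratio is 1:2, so n(NaOH) = 174.50 × 2/1 = 349.01 mol.
Mass of NaOH = 349.01 mol × 39.998 g/mol = 13960 g.
Converting to mg: 13960 g = 13960000 mg.

13960000 mg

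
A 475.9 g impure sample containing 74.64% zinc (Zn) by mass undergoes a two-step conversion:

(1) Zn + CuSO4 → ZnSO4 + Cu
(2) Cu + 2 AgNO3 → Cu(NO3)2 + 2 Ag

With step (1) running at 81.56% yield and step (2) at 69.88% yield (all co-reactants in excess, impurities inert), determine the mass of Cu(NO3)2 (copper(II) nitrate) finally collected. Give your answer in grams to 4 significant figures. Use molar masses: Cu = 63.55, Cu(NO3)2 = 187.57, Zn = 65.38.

580.8 g

Pure Zn = 475.9 × 0.7464 = 355.21 g.
n(Zn) = 355.21 / 65.38 = 5.4330 mol.
Step 1 (Zn:Cu = 1:1): theoretical n(Cu) = 5.4330 mol; at 81.56% yield, n(Cu) = 4.4312 mol.
Step 2 (Cu:Cu(NO3)2 = 1:1): theoretical n(Cu(NO3)2) = 4.4312 mol, so theoretical mass = 4.4312 × 187.57 = 831.16 g.
At 69.88% yield, actual mass of Cu(NO3)2 = 831.16 × 0.6988 = 580.81 g.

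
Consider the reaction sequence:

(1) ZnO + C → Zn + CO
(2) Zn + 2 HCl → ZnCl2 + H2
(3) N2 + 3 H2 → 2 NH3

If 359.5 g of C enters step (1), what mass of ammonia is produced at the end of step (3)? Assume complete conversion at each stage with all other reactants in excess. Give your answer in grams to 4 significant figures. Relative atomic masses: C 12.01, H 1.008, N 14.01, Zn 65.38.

339.9 g

M(C) = 12.01 g/mol.
M(NH3) = 14.01 + 3(1.008) = 17.034 g/mol.
n(C) = 359.5 / 12.01 = 29.933 mol.
Reaction (1): C→Zn ratio 1:1 ⇒ n(Zn) = 29.933 mol.
Reaction (2): Zn→H2 ratio 1:1 ⇒ n(H2) = 29.933 mol.
Reaction (3): H2→NH3 ratio 3:2 ⇒ n(NH3) = 19.956 mol.
Mass of NH3 = 19.956 × 17.034 = 339.92 g.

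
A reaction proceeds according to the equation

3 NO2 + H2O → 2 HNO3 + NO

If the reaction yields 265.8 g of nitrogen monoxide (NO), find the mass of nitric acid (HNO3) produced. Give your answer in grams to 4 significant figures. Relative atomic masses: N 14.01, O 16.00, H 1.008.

1116 g

M(NO) = 14.01 + 16.00 = 30.01 g/mol.
M(HNO3) = 1.008 + 14.01 + 3(16.00) = 63.018 g/mol.
n(NO) = 265.80 g / 30.01 g/mol = 8.8570 mol.
From the equation the NO:HNO3 mole ratio is 1:2, so n(HNO3) = 8.8570 × 2/1 = 17.714 mol.
Mass of HNO3 = 17.714 mol × 63.018 g/mol = 1116.3 g.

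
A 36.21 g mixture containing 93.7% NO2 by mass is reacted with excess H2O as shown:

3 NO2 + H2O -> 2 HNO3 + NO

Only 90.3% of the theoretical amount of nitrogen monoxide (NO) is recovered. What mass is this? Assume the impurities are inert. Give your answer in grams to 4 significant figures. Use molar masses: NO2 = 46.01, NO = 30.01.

Pure NO2 available = 36.21 g × 0.937 = 33.929 g.
n(NO2) = 33.929 g / 46.01 g/mol = 0.73742 mol.
From the equation the NO2:NO mole ratio is 3:1, so n(NO) = 0.73742 × 1/3 = 0.24581 mol.
Mass of NO = 0.24581 mol × 30.01 g/mol = 7.3767 g.
Actual mass collected = 7.3767 g × 0.903 = 6.6611 g.

6.661 g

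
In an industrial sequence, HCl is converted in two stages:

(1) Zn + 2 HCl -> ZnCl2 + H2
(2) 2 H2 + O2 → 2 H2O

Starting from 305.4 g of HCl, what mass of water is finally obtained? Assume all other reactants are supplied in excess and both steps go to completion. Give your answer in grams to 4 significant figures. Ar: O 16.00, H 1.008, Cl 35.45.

75.46 g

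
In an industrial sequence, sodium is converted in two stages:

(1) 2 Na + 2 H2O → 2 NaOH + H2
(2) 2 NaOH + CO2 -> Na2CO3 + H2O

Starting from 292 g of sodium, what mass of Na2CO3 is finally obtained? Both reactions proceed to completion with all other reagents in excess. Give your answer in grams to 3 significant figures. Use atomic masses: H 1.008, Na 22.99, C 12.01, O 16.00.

673 g

M(Na) = 22.99 g/mol.
M(Na2CO3) = 2(22.99) + 12.01 + 3(16.00) = 105.99 g/mol.
n(Na) = 292.0 / 22.99 = 12.70 mol.
Step 1 gives a 2:2 ratio of Na to NaOH, so n(NaOH) = 12.70 mol.
In step 2 the NaOH:Na2CO3 ratio is 2:1, so n(Na2CO3) = 6.351 mol.
Mass of Na2CO3 = 6.351 × 105.99 = 673.1 g.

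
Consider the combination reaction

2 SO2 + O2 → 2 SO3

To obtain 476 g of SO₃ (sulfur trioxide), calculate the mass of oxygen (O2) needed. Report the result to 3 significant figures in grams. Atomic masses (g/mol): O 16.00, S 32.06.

95.1 g

M(SO3) = 32.06 + 3(16.00) = 80.06 g/mol.
M(O2) = 2(16.00) = 32.00 g/mol.
n(SO3) = 476.0 g / 80.06 g/mol = 5.946 mol.
From the equation the SO3:O2 mole ratio is 2:1, so n(O2) = 5.946 × 1/2 = 2.973 mol.
Mass of O2 = 2.973 mol × 32.00 g/mol = 95.13 g.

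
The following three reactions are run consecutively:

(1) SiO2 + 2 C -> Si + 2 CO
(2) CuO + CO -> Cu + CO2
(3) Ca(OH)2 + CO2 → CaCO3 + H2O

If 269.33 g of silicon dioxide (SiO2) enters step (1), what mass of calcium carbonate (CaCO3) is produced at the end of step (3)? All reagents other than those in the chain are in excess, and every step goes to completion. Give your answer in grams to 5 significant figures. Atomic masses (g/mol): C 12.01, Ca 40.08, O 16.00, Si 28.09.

M(SiO2) = 28.09 + 2(16.00) = 60.09 g/mol.
M(CaCO3) = 40.08 + 12.01 + 3(16.00) = 100.09 g/mol.
n(SiO2) = 269.33 / 60.09 = 4.48211 mol.
Reaction (1): SiO2→CO ratio 1:2 ⇒ n(CO) = 8.96422 mol.
Reaction (2): CO→CO2 ratio 1:1 ⇒ n(CO2) = 8.96422 mol.
Reaction (3): CO2→CaCO3 ratio 1:1 ⇒ n(CaCO3) = 8.96422 mol.
Mass of CaCO3 = 8.96422 × 100.09 = 897.229 g.

897.23 g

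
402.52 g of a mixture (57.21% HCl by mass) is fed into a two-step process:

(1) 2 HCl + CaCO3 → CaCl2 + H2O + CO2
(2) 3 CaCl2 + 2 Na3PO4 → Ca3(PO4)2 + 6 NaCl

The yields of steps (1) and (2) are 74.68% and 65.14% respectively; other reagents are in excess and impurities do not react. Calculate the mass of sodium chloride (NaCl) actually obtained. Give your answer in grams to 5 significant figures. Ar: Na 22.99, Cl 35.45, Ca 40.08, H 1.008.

179.57 g

Pure HCl = 402.52 × 0.5721 = 230.282 g.
M(HCl) = 1.008 + 35.45 = 36.458 g/mol.
M(NaCl) = 22.99 + 35.45 = 58.44 g/mol.
n(HCl) = 230.282 / 36.458 = 6.31636 mol.
Step 1 (HCl:CaCl2 = 2:1): theoretical n(CaCl2) = 3.15818 mol; at 74.68% yield, n(CaCl2) = 2.35853 mol.
Step 2 (CaCl2:NaCl = 3:6): theoretical n(NaCl) = 4.71705 mol, so theoretical mass = 4.71705 × 58.44 = 275.665 g.
At 65.14% yield, actual mass of NaCl = 275.665 × 0.6514 = 179.568 g.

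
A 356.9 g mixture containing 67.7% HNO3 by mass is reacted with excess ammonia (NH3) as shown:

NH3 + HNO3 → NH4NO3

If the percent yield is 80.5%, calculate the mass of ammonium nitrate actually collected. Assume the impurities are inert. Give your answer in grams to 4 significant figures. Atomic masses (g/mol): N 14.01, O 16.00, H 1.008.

Pure HNO3 available = 356.9 g × 0.677 = 241.62 g.
M(HNO3) = 1.008 + 14.01 + 3(16.00) = 63.018 g/mol.
M(NH4NO3) = 2(14.01) + 4(1.008) + 3(16.00) = 80.052 g/mol.
n(HNO3) = 241.62 g / 63.018 g/mol = 3.8342 mol.
From the equation the HNO3:NH4NO3 mole ratio is 1:1, so n(NH4NO3) = 3.8342 × 1/1 = 3.8342 mol.
Mass of NH4NO3 = 3.8342 mol × 80.052 g/mol = 306.93 g.
Actual mass collected = 306.93 g × 0.805 = 247.08 g.

247.1 g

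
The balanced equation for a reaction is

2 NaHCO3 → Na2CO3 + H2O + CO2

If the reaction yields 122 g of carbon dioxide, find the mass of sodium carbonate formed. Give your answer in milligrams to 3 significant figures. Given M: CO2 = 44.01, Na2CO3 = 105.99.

n(CO2) = 122.0 g / 44.01 g/mol = 2.772 mol.
From the equation the CO2:Na2CO3 mole ratio is 1:1, so n(Na2CO3) = 2.772 × 1/1 = 2.772 mol.
Mass of Na2CO3 = 2.772 mol × 105.99 g/mol = 293.8 g.
Converting to mg: 293.8 g = 294000 mg.

294000 mg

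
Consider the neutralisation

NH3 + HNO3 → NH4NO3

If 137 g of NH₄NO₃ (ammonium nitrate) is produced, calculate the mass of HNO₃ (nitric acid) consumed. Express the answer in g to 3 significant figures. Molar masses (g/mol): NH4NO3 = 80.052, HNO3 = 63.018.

n(NH4NO3) = 137.0 g / 80.052 g/mol = 1.711 mol.
From the equation the NH4NO3:HNO3 mole ratio is 1:1, so n(HNO3) = 1.711 × 1/1 = 1.711 mol.
Mass of HNO3 = 1.711 mol × 63.018 g/mol = 107.8 g.

108 g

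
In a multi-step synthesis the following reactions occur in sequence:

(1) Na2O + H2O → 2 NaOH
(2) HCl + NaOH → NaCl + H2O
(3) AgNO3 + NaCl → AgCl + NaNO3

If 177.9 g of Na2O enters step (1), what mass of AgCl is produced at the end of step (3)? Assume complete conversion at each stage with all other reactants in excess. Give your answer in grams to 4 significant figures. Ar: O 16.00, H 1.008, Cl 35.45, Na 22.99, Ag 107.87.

822.7 g

M(Na2O) = 2(22.99) + 16.00 = 61.98 g/mol.
M(AgCl) = 107.87 + 35.45 = 143.32 g/mol.
n(Na2O) = 177.9 / 61.98 = 2.8703 mol.
Reaction (1): Na2O→NaOH ratio 1:2 ⇒ n(NaOH) = 5.7406 mol.
Reaction (2): NaOH→NaCl ratio 1:1 ⇒ n(NaCl) = 5.7406 mol.
Reaction (3): NaCl→AgCl ratio 1:1 ⇒ n(AgCl) = 5.7406 mol.
Mass of AgCl = 5.7406 × 143.32 = 822.74 g.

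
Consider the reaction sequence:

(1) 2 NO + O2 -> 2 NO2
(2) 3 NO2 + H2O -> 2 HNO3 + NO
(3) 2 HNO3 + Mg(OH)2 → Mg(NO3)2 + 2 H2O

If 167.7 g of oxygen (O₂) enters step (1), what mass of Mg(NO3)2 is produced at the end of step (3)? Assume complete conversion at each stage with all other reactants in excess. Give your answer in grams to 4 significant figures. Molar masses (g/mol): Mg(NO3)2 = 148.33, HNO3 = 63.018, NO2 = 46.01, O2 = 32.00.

518.2 g

n(O2) = 167.7 / 32.00 = 5.2406 mol.
Reaction (1): O2→NO2 ratio 1:2 ⇒ n(NO2) = 10.481 mol.
Reaction (2): NO2→HNO3 ratio 3:2 ⇒ n(HNO3) = 6.9875 mol.
Reaction (3): HNO3→Mg(NO3)2 ratio 2:1 ⇒ n(Mg(NO3)2) = 3.4937 mol.
Mass of Mg(NO3)2 = 3.4937 × 148.33 = 518.23 g.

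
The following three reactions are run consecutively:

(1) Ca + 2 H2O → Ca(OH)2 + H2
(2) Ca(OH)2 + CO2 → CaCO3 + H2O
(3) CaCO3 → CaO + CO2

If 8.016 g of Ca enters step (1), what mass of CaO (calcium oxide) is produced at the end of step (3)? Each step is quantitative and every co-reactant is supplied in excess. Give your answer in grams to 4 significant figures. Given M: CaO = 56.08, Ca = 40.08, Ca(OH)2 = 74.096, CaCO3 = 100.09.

11.22 g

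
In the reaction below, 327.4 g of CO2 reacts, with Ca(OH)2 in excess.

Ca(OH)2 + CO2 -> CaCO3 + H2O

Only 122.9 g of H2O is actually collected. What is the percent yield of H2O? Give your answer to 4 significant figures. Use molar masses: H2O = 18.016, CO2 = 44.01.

91.70 %

n(CO2) = 327.40 g / 44.01 g/mol = 7.4392 mol.
From the equation the CO2:H2O mole ratio is 1:1, so n(H2O) = 7.4392 × 1/1 = 7.4392 mol.
Mass of H2O = 7.4392 mol × 18.016 g/mol = 134.02 g.
This is the theoretical yield. Percent yield = 122.9 g / 134.02 g × 100% = 91.699%.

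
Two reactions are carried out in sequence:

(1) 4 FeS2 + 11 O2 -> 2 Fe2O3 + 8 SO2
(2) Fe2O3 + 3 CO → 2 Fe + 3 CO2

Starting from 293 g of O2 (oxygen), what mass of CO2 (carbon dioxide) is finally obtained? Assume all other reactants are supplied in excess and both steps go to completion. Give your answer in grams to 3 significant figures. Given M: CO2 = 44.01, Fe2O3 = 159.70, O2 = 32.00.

n(O2) = 293.0 / 32.00 = 9.156 mol.
Step 1 gives a 11:2 ratio of O2 to Fe2O3, so n(Fe2O3) = 1.665 mol.
In step 2 the Fe2O3:CO2 ratio is 1:3, so n(CO2) = 4.994 mol.
Mass of CO2 = 4.994 × 44.01 = 219.8 g.

220 g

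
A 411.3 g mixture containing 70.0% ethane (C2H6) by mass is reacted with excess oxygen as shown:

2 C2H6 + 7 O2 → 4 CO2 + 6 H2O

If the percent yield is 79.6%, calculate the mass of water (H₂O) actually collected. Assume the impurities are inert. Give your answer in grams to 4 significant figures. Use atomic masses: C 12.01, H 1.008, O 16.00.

412.0 g

Pure C2H6 available = 411.3 g × 0.700 = 287.91 g.
M(C2H6) = 2(12.01) + 6(1.008) = 30.068 g/mol.
M(H2O) = 2(1.008) + 16.00 = 18.016 g/mol.
n(C2H6) = 287.91 g / 30.068 g/mol = 9.5753 mol.
From the equation the C2H6:H2O mole ratio is 2:6, so n(H2O) = 9.5753 × 6/2 = 28.726 mol.
Mass of H2O = 28.726 mol × 18.016 g/mol = 517.53 g.
Actual mass collected = 517.53 g × 0.796 = 411.95 g.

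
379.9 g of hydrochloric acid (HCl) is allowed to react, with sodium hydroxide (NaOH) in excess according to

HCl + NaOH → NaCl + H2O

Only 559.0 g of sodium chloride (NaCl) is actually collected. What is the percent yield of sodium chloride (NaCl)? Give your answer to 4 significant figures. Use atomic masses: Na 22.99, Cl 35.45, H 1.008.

M(HCl) = 1.008 + 35.45 = 36.458 g/mol.
M(NaCl) = 22.99 + 35.45 = 58.44 g/mol.
n(HCl) = 379.90 g / 36.458 g/mol = 10.420 mol.
From the equation the HCl:NaCl mole ratio is 1:1, so n(NaCl) = 10.420 × 1/1 = 10.420 mol.
Mass of NaCl = 10.420 mol × 58.44 g/mol = 608.96 g.
This is the theoretical yield. Percent yield = 559.0 g / 608.96 g × 100% = 91.796%.

91.80 %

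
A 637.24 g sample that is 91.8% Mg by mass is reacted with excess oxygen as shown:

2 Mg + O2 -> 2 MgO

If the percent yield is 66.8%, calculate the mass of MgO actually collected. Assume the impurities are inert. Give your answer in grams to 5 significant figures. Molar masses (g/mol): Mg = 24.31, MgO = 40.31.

647.96 g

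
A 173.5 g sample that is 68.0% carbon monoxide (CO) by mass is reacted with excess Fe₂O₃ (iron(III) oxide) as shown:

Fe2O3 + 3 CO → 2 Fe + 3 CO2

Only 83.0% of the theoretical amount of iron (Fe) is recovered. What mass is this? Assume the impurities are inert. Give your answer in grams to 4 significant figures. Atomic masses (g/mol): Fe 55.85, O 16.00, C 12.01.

130.2 g

Pure CO available = 173.5 g × 0.680 = 117.98 g.
M(CO) = 12.01 + 16.00 = 28.01 g/mol.
M(Fe) = 55.85 g/mol.
n(CO) = 117.98 g / 28.01 g/mol = 4.2121 mol.
From the equation the CO:Fe mole ratio is 3:2, so n(Fe) = 4.2121 × 2/3 = 2.8080 mol.
Mass of Fe = 2.8080 mol × 55.85 g/mol = 156.83 g.
Actual mass collected = 156.83 g × 0.830 = 130.17 g.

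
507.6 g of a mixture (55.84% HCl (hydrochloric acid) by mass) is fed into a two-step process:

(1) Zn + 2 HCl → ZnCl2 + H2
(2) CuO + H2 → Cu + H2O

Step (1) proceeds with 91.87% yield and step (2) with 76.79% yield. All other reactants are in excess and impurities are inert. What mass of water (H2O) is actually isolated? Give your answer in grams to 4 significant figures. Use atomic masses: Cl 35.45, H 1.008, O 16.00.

49.41 g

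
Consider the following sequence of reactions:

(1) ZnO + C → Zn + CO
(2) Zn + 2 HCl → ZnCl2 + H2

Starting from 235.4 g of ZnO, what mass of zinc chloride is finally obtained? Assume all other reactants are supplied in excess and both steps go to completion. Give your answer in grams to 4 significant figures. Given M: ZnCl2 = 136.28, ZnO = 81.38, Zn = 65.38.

n(ZnO) = 235.40 / 81.38 = 2.8926 mol.
Step 1 gives a 1:1 ratio of ZnO to Zn, so n(Zn) = 2.8926 mol.
In step 2 the Zn:ZnCl2 ratio is 1:1, so n(ZnCl2) = 2.8926 mol.
Mass of ZnCl2 = 2.8926 × 136.28 = 394.20 g.

394.2 g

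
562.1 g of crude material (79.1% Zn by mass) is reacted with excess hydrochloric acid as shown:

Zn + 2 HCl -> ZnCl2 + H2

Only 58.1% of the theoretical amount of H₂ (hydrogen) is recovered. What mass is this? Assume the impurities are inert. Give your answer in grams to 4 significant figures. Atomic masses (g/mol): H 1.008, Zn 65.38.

7.965 g

Pure Zn available = 562.1 g × 0.791 = 444.62 g.
M(Zn) = 65.38 g/mol.
M(H2) = 2(1.008) = 2.016 g/mol.
n(Zn) = 444.62 g / 65.38 g/mol = 6.8006 mol.
From the equation the Zn:H2 mole ratio is 1:1, so n(H2) = 6.8006 × 1/1 = 6.8006 mol.
Mass of H2 = 6.8006 mol × 2.016 g/mol = 13.710 g.
Actual mass collected = 13.710 g × 0.581 = 7.9655 g.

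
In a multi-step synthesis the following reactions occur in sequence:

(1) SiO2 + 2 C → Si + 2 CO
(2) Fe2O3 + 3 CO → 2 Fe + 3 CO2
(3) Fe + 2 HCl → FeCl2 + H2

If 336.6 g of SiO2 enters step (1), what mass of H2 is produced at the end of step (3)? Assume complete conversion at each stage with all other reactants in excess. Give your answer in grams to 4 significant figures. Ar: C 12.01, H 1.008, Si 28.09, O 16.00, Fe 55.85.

M(SiO2) = 28.09 + 2(16.00) = 60.09 g/mol.
M(H2) = 2(1.008) = 2.016 g/mol.
n(SiO2) = 336.6 / 60.09 = 5.6016 mol.
Reaction (1): SiO2→CO ratio 1:2 ⇒ n(CO) = 11.203 mol.
Reaction (2): CO→Fe ratio 3:2 ⇒ n(Fe) = 7.4688 mol.
Reaction (3): Fe→H2 ratio 1:1 ⇒ n(H2) = 7.4688 mol.
Mass of H2 = 7.4688 × 2.016 = 15.057 g.

15.06 g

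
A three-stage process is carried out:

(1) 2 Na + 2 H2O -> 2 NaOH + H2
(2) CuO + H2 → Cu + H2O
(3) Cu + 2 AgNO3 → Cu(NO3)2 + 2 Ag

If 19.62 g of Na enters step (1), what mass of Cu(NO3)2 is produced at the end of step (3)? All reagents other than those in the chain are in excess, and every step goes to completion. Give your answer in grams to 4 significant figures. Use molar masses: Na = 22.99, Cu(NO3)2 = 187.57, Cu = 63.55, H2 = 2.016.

80.04 g

n(Na) = 19.62 / 22.99 = 0.85341 mol.
Reaction (1): Na→H2 ratio 2:1 ⇒ n(H2) = 0.42671 mol.
Reaction (2): H2→Cu ratio 1:1 ⇒ n(Cu) = 0.42671 mol.
Reaction (3): Cu→Cu(NO3)2 ratio 1:1 ⇒ n(Cu(NO3)2) = 0.42671 mol.
Mass of Cu(NO3)2 = 0.42671 × 187.57 = 80.037 g.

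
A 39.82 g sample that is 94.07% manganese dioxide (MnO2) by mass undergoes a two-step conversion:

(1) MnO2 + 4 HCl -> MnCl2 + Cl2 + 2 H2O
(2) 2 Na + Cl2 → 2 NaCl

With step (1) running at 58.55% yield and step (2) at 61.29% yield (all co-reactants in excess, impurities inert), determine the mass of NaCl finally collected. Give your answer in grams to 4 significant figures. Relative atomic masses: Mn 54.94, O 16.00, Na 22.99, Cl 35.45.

Pure MnO2 = 39.82 × 0.9407 = 37.459 g.
M(MnO2) = 54.94 + 2(16.00) = 86.94 g/mol.
M(NaCl) = 22.99 + 35.45 = 58.44 g/mol.
n(MnO2) = 37.459 / 86.94 = 0.43086 mol.
Step 1 (MnO2:Cl2 = 1:1): theoretical n(Cl2) = 0.43086 mol; at 58.55% yield, n(Cl2) = 0.25227 mol.
Step 2 (Cl2:NaCl = 1:2): theoretical n(NaCl) = 0.50453 mol, so theoretical mass = 0.50453 × 58.44 = 29.485 g.
At 61.29% yield, actual mass of NaCl = 29.485 × 0.6129 = 18.071 g.

18.07 g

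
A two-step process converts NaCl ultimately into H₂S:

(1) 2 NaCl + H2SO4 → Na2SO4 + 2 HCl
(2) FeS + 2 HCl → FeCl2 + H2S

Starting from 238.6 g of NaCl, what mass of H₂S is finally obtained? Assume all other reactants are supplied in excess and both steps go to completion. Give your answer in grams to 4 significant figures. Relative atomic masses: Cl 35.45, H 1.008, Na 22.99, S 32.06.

69.56 g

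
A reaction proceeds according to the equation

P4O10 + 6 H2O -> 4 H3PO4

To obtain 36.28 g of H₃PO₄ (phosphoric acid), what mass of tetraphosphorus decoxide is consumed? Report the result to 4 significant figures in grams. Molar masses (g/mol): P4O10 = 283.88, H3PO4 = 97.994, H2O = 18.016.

26.27 g

n(H3PO4) = 36.280 g / 97.994 g/mol = 0.37023 mol.
From the equation the H3PO4:P4O10 mole ratio is 4:1, so n(P4O10) = 0.37023 × 1/4 = 0.092557 mol.
Mass of P4O10 = 0.092557 mol × 283.88 g/mol = 26.275 g.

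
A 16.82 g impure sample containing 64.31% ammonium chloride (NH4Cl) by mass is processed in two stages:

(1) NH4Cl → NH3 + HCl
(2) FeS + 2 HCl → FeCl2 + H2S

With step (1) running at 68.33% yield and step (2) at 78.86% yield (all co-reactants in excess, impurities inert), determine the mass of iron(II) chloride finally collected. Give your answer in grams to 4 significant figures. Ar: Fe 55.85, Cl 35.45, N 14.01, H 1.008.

Pure NH4Cl = 16.82 × 0.6431 = 10.817 g.
M(NH4Cl) = 14.01 + 4(1.008) + 35.45 = 53.492 g/mol.
M(FeCl2) = 55.85 + 2(35.45) = 126.75 g/mol.
n(NH4Cl) = 10.817 / 53.492 = 0.20222 mol.
Step 1 (NH4Cl:HCl = 1:1): theoretical n(HCl) = 0.20222 mol; at 68.33% yield, n(HCl) = 0.13817 mol.
Step 2 (HCl:FeCl2 = 2:1): theoretical n(FeCl2) = 0.069087 mol, so theoretical mass = 0.069087 × 126.75 = 8.7568 g.
At 78.86% yield, actual mass of FeCl2 = 8.7568 × 0.7886 = 6.9056 g.

6.906 g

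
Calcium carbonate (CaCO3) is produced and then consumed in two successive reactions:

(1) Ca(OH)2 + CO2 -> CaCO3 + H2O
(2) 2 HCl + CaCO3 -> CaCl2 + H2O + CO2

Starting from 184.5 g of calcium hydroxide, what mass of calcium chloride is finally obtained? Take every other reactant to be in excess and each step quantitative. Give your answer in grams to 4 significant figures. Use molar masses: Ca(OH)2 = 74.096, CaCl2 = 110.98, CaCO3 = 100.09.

276.3 g

n(Ca(OH)2) = 184.50 / 74.096 = 2.4900 mol.
Step 1 gives a 1:1 ratio of Ca(OH)2 to CaCO3, so n(CaCO3) = 2.4900 mol.
In step 2 the CaCO3:CaCl2 ratio is 1:1, so n(CaCl2) = 2.4900 mol.
Mass of CaCl2 = 2.4900 × 110.98 = 276.34 g.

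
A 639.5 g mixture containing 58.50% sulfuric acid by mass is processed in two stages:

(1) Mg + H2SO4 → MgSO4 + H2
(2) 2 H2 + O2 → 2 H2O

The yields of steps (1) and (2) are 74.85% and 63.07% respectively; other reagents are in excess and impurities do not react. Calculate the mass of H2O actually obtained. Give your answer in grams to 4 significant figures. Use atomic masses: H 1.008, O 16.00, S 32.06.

32.44 g

Pure H2SO4 = 639.5 × 0.5850 = 374.11 g.
M(H2SO4) = 2(1.008) + 32.06 + 4(16.00) = 98.076 g/mol.
M(H2O) = 2(1.008) + 16.00 = 18.016 g/mol.
n(H2SO4) = 374.11 / 98.076 = 3.8145 mol.
Step 1 (H2SO4:H2 = 1:1): theoretical n(H2) = 3.8145 mol; at 74.85% yield, n(H2) = 2.8551 mol.
Step 2 (H2:H2O = 2:2): theoretical n(H2O) = 2.8551 mol, so theoretical mass = 2.8551 × 18.016 = 51.438 g.
At 63.07% yield, actual mass of H2O = 51.438 × 0.6307 = 32.442 g.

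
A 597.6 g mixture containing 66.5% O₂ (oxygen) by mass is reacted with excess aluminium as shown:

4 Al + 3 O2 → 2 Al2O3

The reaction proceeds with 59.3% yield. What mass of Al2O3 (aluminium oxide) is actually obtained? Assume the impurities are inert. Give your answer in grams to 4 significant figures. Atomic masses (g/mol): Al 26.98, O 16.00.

500.6 g

Pure O2 available = 597.6 g × 0.665 = 397.40 g.
M(O2) = 2(16.00) = 32.00 g/mol.
M(Al2O3) = 2(26.98) + 3(16.00) = 101.96 g/mol.
n(O2) = 397.40 g / 32.00 g/mol = 12.419 mol.
From the equation the O2:Al2O3 mole ratio is 3:2, so n(Al2O3) = 12.419 × 2/3 = 8.2792 mol.
Mass of Al2O3 = 8.2792 mol × 101.96 g/mol = 844.15 g.
Actual mass collected = 844.15 g × 0.593 = 500.58 g.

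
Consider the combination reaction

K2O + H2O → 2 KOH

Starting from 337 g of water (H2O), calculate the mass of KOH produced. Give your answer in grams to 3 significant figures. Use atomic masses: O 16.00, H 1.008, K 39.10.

M(H2O) = 2(1.008) + 16.00 = 18.016 g/mol.
M(KOH) = 39.10 + 16.00 + 1.008 = 56.108 g/mol.
n(H2O) = 337.0 g / 18.016 g/mol = 18.71 mol.
From the equation the H2O:KOH mole ratio is 1:2, so n(KOH) = 18.71 × 2/1 = 37.41 mol.
Mass of KOH = 37.41 mol × 56.108 g/mol = 2099 g.

2100 g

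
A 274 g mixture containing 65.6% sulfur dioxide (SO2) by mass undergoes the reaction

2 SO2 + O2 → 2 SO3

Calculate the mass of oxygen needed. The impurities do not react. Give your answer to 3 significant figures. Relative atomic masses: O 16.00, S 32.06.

44.9 g

Mass of pure SO2 = 274 g × 0.656 = 179.7 g.
M(SO2) = 32.06 + 2(16.00) = 64.06 g/mol.
M(O2) = 2(16.00) = 32.00 g/mol.
n(SO2) = 179.7 g / 64.06 g/mol = 2.806 mol.
From the equation the SO2:O2 mole ratio is 2:1, so n(O2) = 2.806 × 1/2 = 1.403 mol.
Mass of O2 = 1.403 mol × 32.00 g/mol = 44.89 g.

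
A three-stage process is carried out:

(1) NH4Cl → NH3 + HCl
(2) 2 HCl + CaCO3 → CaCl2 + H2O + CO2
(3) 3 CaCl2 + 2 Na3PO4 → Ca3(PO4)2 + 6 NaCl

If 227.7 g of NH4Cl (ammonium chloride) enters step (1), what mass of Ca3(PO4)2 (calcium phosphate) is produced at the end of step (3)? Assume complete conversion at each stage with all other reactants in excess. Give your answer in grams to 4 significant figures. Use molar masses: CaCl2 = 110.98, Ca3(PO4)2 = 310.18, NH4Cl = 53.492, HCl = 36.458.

220.1 g

n(NH4Cl) = 227.7 / 53.492 = 4.2567 mol.
Reaction (1): NH4Cl→HCl ratio 1:1 ⇒ n(HCl) = 4.2567 mol.
Reaction (2): HCl→CaCl2 ratio 2:1 ⇒ n(CaCl2) = 2.1284 mol.
Reaction (3): CaCl2→Ca3(PO4)2 ratio 3:1 ⇒ n(Ca3(PO4)2) = 0.70945 mol.
Mass of Ca3(PO4)2 = 0.70945 × 310.18 = 220.06 g.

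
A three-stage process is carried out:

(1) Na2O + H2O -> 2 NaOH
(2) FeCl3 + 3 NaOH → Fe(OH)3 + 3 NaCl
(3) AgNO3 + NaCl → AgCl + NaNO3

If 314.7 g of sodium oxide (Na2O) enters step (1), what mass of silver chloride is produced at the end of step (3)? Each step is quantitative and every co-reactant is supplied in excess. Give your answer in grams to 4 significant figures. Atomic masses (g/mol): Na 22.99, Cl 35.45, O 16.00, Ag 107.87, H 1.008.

1455 g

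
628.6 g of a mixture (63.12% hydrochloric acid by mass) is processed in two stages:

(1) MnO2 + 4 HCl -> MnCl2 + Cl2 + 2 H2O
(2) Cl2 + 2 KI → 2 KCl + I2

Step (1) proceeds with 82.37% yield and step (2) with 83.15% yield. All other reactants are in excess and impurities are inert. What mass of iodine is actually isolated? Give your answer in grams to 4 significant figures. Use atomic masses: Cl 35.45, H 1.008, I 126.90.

Pure HCl = 628.6 × 0.6312 = 396.77 g.
M(HCl) = 1.008 + 35.45 = 36.458 g/mol.
M(I2) = 2(126.90) = 253.80 g/mol.
n(HCl) = 396.77 / 36.458 = 10.883 mol.
Step 1 (HCl:Cl2 = 4:1): theoretical n(Cl2) = 2.7207 mol; at 82.37% yield, n(Cl2) = 2.2411 mol.
Step 2 (Cl2:I2 = 1:1): theoretical n(I2) = 2.2411 mol, so theoretical mass = 2.2411 × 253.80 = 568.79 g.
At 83.15% yield, actual mass of I2 = 568.79 × 0.8315 = 472.95 g.

472.9 g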